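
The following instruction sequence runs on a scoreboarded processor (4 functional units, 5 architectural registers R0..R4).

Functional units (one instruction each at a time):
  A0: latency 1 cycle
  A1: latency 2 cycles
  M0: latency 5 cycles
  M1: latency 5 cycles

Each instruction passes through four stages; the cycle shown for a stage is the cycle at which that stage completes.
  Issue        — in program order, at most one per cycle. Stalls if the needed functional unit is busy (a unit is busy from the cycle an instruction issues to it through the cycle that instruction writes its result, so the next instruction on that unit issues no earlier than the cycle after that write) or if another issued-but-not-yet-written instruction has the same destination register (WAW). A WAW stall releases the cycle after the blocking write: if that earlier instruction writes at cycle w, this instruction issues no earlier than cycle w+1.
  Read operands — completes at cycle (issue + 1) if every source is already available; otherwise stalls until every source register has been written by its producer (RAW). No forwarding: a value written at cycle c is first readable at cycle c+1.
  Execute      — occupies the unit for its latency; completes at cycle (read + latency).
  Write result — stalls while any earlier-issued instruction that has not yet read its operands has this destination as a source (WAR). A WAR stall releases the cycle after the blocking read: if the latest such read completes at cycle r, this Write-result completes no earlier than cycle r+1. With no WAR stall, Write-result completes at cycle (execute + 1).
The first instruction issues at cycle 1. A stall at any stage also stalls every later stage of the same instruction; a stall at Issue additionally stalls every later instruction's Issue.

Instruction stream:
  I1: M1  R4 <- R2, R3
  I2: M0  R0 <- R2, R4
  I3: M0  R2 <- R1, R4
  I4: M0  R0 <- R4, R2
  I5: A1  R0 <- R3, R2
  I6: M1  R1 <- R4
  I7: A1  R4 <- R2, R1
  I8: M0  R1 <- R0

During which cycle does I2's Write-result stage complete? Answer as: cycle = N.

cycle = 15

I1  is:1  ro:2  ex:7  wr:8
I2  is:2  ro:9  ex:14  wr:15  — RAW R4: wait I1 write@8
I3  is:16  ro:17  ex:22  wr:23  — struct: M0 busy until I2 writes@15
I4  is:24  ro:25  ex:30  wr:31  — struct: M0 busy until I3 writes@23
I5  is:32  ro:33  ex:35  wr:36  — WAW R0: wait I4 write@31
I6  is:33  ro:34  ex:39  wr:40
I7  is:37  ro:41  ex:43  wr:44  — struct: A1 busy until I5 writes@36, RAW R1: wait I6 write@40
I8  is:41  ro:42  ex:47  wr:48  — WAW R1: wait I6 write@40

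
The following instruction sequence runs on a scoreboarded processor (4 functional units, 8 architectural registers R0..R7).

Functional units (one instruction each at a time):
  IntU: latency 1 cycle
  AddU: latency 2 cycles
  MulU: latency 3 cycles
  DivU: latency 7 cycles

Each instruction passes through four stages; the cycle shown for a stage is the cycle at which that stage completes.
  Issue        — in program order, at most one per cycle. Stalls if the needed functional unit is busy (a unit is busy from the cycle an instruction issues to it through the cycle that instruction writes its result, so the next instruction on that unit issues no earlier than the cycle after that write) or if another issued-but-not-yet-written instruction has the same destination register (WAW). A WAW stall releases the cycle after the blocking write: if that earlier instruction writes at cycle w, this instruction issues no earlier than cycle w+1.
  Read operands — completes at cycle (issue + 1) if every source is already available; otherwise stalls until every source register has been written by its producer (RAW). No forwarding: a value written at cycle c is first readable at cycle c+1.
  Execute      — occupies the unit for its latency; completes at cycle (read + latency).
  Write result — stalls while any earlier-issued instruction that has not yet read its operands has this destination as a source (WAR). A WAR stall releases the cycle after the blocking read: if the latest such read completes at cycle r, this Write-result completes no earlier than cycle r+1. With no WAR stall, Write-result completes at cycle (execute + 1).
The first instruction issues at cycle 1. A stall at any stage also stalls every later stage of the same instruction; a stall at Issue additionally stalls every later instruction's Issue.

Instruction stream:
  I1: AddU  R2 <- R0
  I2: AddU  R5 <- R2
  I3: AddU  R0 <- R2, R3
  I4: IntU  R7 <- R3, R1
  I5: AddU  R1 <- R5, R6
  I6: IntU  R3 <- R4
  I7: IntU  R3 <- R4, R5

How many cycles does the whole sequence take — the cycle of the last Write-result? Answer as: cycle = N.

I1 -> (1, 2, 4, 5)
I2 -> (6, 7, 9, 10)  // struct: AddU busy until I1 writes@5
I3 -> (11, 12, 14, 15)  // struct: AddU busy until I2 writes@10
I4 -> (12, 13, 14, 15)
I5 -> (16, 17, 19, 20)  // struct: AddU busy until I3 writes@15
I6 -> (17, 18, 19, 20)
I7 -> (21, 22, 23, 24)  // struct: IntU busy until I6 writes@20

cycle = 24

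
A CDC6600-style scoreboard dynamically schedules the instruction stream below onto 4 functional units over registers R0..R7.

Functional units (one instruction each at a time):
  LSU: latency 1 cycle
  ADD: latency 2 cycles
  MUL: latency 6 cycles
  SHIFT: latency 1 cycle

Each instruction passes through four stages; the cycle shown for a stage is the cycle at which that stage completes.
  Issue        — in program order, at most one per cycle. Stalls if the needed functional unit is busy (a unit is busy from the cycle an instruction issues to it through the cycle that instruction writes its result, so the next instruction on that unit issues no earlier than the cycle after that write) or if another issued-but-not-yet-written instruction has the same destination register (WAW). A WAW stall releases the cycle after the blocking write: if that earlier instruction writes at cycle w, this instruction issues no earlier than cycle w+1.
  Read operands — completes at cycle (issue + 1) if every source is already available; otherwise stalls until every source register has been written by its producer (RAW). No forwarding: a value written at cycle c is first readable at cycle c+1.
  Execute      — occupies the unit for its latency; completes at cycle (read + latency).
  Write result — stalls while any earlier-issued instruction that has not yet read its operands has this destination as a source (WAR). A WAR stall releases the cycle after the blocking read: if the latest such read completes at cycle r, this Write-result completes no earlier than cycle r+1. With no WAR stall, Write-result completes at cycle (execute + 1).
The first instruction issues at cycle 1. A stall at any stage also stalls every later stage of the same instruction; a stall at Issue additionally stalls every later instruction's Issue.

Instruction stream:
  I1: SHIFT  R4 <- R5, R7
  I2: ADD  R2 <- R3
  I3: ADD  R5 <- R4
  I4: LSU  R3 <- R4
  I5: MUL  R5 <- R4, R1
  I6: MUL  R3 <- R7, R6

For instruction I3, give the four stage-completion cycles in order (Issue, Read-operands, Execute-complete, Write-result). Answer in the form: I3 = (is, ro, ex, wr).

I1  is:1  ro:2  ex:3  wr:4
I2  is:2  ro:3  ex:5  wr:6
I3  is:7  ro:8  ex:10  wr:11  — struct: ADD busy until I2 writes@6
I4  is:8  ro:9  ex:10  wr:11
I5  is:12  ro:13  ex:19  wr:20  — WAW R5: wait I3 write@11
I6  is:21  ro:22  ex:28  wr:29  — struct: MUL busy until I5 writes@20

I3 = (7, 8, 10, 11)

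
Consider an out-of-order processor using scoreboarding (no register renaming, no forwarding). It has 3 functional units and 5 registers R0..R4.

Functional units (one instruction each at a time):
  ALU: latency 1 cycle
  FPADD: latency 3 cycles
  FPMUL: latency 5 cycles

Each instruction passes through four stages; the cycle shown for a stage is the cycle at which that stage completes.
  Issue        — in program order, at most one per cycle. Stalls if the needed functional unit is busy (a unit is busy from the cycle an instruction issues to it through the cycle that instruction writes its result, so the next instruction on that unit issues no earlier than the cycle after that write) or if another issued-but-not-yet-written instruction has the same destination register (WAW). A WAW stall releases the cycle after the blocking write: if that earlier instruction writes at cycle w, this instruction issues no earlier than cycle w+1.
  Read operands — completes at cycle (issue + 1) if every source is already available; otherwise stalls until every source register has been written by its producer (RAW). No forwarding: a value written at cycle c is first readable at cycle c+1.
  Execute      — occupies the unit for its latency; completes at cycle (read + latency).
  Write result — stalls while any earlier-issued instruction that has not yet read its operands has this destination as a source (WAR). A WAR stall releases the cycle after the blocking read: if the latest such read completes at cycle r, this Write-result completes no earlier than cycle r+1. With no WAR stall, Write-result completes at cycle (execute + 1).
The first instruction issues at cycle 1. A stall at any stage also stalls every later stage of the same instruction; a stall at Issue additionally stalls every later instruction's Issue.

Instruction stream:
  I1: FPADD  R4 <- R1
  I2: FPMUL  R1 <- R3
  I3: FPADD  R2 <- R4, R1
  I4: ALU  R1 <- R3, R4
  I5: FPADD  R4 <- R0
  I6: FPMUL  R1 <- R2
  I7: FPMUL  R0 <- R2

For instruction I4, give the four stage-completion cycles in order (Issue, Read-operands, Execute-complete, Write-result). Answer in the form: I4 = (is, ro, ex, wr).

I4 = (10, 11, 12, 13)

cycle 1: issue I1 (FPADD)
cycle 2: I1 read-ops, issue I2 (FPMUL)
cycle 3: I2 read-ops
cycle 5: I1 finished on FPADD
cycle 6: I1→R4
cycle 7: issue I3 (FPADD)
cycle 8: I2 finished on FPMUL
cycle 9: I2→R1
cycle 10: I3 read-ops, issue I4 (ALU)
cycle 11: I4 read-ops
cycle 12: I4 finished on ALU
cycle 13: I3 finished on FPADD, I4→R1
cycle 14: I3→R2
cycle 15: issue I5 (FPADD)
cycle 16: I5 read-ops, issue I6 (FPMUL)
cycle 17: I6 read-ops
cycle 19: I5 finished on FPADD
cycle 20: I5→R4
cycle 22: I6 finished on FPMUL
cycle 23: I6→R1
cycle 24: issue I7 (FPMUL)
cycle 25: I7 read-ops
cycle 30: I7 finished on FPMUL
cycle 31: I7→R0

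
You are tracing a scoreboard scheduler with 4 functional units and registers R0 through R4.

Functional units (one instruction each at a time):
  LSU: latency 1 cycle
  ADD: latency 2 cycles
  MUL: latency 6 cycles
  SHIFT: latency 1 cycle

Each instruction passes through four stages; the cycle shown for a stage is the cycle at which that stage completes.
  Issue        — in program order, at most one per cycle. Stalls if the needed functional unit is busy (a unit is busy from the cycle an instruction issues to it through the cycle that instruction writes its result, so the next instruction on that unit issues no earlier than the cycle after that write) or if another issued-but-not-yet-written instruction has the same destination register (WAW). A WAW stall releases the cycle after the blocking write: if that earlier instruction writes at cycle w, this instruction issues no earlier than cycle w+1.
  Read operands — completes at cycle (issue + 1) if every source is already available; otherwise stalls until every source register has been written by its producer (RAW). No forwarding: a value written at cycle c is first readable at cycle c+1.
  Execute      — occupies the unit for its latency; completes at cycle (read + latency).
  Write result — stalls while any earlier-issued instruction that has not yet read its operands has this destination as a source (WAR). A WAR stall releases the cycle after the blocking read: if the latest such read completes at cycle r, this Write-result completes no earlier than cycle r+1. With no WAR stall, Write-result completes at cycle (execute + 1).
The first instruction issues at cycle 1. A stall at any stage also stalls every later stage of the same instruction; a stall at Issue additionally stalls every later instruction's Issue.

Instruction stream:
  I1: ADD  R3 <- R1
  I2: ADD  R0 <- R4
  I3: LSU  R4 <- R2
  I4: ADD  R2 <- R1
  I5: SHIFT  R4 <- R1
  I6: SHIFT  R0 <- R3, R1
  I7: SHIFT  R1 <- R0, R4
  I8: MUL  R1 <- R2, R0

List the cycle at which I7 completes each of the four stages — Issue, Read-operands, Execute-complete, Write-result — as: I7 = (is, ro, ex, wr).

I7 = (20, 21, 22, 23)

[1] I1 issues→ADD
[2] I1 reads
[4] I1 exec-done
[5] I1 writes R3
[6] I2 issues→ADD
[7] I2 reads | I3 issues→LSU
[8] I3 reads
[9] I2 exec-done | I3 exec-done
[10] I2 writes R0 | I3 writes R4
[11] I4 issues→ADD
[12] I4 reads | I5 issues→SHIFT
[13] I5 reads
[14] I4 exec-done | I5 exec-done
[15] I4 writes R2 | I5 writes R4
[16] I6 issues→SHIFT
[17] I6 reads
[18] I6 exec-done
[19] I6 writes R0
[20] I7 issues→SHIFT
[21] I7 reads
[22] I7 exec-done
[23] I7 writes R1
[24] I8 issues→MUL
[25] I8 reads
[31] I8 exec-done
[32] I8 writes R1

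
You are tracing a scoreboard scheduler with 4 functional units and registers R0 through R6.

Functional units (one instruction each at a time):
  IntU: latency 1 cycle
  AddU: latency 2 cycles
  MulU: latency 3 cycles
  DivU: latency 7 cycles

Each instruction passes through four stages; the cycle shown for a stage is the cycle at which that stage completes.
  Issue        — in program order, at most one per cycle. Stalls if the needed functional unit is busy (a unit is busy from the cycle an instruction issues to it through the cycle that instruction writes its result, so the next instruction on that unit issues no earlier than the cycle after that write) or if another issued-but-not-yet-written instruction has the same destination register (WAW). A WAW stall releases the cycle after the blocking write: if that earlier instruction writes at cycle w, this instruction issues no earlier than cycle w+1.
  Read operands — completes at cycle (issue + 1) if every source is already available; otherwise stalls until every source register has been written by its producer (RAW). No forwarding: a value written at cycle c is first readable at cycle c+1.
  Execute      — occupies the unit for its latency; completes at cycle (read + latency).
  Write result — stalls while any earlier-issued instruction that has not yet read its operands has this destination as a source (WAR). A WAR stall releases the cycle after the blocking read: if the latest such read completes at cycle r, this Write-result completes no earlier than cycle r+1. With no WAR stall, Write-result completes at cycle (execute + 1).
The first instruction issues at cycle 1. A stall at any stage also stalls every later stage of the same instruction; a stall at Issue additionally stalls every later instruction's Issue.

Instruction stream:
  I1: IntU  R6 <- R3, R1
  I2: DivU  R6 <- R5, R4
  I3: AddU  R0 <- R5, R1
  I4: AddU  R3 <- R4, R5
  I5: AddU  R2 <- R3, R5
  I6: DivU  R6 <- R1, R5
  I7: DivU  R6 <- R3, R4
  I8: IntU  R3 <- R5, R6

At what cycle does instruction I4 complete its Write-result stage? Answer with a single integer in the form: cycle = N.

cycle = 15

t=1  issue I1 (IntU)
t=2  I1 read-ops
t=3  I1 finished on IntU
t=4  I1→R6
t=5  issue I2 (DivU)
t=6  I2 read-ops; issue I3 (AddU)
t=7  I3 read-ops
t=9  I3 finished on AddU
t=10  I3→R0
t=11  issue I4 (AddU)
t=12  I4 read-ops
t=13  I2 finished on DivU
t=14  I2→R6; I4 finished on AddU
t=15  I4→R3
t=16  issue I5 (AddU)
t=17  I5 read-ops; issue I6 (DivU)
t=18  I6 read-ops
t=19  I5 finished on AddU
t=20  I5→R2
t=25  I6 finished on DivU
t=26  I6→R6
t=27  issue I7 (DivU)
t=28  I7 read-ops; issue I8 (IntU)
t=35  I7 finished on DivU
t=36  I7→R6
t=37  I8 read-ops
t=38  I8 finished on IntU
t=39  I8→R3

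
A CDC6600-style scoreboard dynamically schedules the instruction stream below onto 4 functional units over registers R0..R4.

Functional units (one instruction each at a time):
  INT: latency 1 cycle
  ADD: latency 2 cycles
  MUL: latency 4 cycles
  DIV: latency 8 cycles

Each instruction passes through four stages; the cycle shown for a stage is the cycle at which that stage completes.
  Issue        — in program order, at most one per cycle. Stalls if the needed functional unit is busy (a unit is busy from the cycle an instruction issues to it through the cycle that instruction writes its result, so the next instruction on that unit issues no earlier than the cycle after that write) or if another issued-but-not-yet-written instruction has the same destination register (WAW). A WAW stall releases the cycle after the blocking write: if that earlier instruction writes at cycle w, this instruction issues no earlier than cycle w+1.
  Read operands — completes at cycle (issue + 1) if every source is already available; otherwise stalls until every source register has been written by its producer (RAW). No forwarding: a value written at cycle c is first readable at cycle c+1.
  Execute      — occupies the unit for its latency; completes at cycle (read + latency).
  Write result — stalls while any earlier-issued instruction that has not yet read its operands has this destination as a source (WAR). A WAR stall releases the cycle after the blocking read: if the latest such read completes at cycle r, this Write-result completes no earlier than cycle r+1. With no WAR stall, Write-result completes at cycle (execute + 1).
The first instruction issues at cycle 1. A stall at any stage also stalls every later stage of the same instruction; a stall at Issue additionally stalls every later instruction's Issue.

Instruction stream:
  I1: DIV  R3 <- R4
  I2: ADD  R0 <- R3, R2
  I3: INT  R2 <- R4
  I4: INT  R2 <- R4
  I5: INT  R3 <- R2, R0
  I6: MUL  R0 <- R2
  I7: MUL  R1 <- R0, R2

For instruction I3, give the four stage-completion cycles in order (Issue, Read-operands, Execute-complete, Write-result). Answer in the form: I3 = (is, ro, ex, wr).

I3 = (3, 4, 5, 13)

  I1 | 1 | 2 | 10 | 11
  I2 | 2 | 12 | 14 | 15   RAW R3: wait I1 write@11
  I3 | 3 | 4 | 5 | 13   WAR R2: wait I2 read@12
  I4 | 14 | 15 | 16 | 17   struct: INT busy until I3 writes@13
  I5 | 18 | 19 | 20 | 21   struct: INT busy until I4 writes@17
  I6 | 19 | 20 | 24 | 25
  I7 | 26 | 27 | 31 | 32   struct: MUL busy until I6 writes@25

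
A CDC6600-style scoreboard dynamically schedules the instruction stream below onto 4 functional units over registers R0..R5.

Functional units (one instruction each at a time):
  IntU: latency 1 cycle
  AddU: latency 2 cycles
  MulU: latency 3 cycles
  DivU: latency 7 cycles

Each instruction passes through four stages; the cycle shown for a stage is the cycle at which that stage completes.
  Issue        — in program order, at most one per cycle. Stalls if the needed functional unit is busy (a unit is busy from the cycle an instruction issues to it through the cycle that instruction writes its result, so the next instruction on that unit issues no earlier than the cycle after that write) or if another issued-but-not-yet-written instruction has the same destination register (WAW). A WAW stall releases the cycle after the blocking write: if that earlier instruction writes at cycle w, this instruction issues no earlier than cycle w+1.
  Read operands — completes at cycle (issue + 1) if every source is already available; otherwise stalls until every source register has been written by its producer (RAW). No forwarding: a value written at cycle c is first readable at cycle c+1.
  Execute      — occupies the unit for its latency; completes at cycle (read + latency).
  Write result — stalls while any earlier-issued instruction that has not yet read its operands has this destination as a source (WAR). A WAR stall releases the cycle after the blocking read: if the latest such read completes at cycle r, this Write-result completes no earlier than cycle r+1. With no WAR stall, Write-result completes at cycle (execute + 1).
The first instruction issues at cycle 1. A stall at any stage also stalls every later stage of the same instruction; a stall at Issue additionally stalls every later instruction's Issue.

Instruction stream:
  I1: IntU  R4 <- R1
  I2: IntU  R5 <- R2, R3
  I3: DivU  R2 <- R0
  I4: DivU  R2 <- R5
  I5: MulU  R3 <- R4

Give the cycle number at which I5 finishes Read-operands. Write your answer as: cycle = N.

c1: issue I1 (IntU)
c2: I1 read-ops
c3: I1 finished on IntU
c4: I1→R4
c5: issue I2 (IntU)
c6: I2 read-ops, issue I3 (DivU)
c7: I2 finished on IntU, I3 read-ops
c8: I2→R5
c14: I3 finished on DivU
c15: I3→R2
c16: issue I4 (DivU)
c17: I4 read-ops, issue I5 (MulU)
c18: I5 read-ops
c21: I5 finished on MulU
c22: I5→R3
c24: I4 finished on DivU
c25: I4→R2

cycle = 18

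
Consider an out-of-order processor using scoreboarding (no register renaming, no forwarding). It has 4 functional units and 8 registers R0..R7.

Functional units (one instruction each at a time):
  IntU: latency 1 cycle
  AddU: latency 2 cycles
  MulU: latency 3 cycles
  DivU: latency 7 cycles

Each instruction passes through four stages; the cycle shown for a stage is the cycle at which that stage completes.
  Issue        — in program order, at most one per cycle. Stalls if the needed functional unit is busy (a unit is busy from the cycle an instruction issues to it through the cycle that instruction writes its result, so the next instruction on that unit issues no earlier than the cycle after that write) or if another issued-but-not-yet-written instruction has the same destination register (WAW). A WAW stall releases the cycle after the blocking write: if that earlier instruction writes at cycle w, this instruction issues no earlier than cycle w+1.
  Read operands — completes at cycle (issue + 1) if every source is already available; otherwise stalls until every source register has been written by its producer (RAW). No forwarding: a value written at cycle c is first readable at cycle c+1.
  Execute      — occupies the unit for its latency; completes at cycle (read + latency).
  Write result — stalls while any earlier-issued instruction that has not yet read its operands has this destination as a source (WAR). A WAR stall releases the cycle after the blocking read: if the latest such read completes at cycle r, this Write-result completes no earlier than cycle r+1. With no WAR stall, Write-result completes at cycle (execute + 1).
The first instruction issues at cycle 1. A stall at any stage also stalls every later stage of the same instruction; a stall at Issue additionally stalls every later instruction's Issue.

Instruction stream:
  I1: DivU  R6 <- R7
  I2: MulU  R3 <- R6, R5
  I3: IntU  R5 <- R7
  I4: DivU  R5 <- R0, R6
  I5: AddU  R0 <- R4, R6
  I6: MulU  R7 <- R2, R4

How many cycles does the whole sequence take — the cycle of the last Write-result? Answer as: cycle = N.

cycle = 22

c1: issue I1 (DivU)
c2: I1 read-ops · issue I2 (MulU)
c3: issue I3 (IntU)
c4: I3 read-ops
c5: I3 finished on IntU
c9: I1 finished on DivU
c10: I1→R6
c11: I2 read-ops
c12: I3→R5
c13: issue I4 (DivU)
c14: I2 finished on MulU · I4 read-ops · issue I5 (AddU)
c15: I2→R3 · I5 read-ops
c16: issue I6 (MulU)
c17: I5 finished on AddU · I6 read-ops
c18: I5→R0
c20: I6 finished on MulU
c21: I4 finished on DivU · I6→R7
c22: I4→R5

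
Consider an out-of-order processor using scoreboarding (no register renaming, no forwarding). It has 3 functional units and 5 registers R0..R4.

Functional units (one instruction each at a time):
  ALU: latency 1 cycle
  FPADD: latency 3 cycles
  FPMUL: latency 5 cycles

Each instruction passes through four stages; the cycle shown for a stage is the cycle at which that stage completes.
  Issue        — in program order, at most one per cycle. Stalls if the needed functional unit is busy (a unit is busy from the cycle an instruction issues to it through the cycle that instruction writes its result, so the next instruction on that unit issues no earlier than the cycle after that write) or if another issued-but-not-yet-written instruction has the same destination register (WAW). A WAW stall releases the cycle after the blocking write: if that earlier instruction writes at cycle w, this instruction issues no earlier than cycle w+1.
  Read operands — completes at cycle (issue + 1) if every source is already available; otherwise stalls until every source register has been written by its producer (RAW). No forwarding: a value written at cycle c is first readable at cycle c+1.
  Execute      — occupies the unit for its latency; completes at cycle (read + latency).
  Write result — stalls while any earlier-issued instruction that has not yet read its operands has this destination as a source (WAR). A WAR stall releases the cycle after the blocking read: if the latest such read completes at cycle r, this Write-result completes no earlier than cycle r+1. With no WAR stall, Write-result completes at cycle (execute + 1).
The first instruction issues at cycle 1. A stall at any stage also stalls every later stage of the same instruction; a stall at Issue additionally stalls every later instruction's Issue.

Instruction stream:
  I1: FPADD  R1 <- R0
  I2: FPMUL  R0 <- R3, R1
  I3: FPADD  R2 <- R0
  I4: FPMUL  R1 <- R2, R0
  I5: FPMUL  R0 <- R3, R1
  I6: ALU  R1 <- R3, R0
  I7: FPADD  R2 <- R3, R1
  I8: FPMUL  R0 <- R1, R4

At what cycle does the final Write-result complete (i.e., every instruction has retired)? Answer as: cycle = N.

I1  is:1  ro:2  ex:5  wr:6
I2  is:2  ro:7  ex:12  wr:13  — RAW R1: wait I1 write@6
I3  is:7  ro:14  ex:17  wr:18  — struct: FPADD busy until I1 writes@6, RAW R0: wait I2 write@13
I4  is:14  ro:19  ex:24  wr:25  — struct: FPMUL busy until I2 writes@13, RAW R2: wait I3 write@18
I5  is:26  ro:27  ex:32  wr:33  — struct: FPMUL busy until I4 writes@25
I6  is:27  ro:34  ex:35  wr:36  — RAW R0: wait I5 write@33
I7  is:28  ro:37  ex:40  wr:41  — RAW R1: wait I6 write@36
I8  is:34  ro:37  ex:42  wr:43  — struct: FPMUL busy until I5 writes@33, RAW R1: wait I6 write@36

cycle = 43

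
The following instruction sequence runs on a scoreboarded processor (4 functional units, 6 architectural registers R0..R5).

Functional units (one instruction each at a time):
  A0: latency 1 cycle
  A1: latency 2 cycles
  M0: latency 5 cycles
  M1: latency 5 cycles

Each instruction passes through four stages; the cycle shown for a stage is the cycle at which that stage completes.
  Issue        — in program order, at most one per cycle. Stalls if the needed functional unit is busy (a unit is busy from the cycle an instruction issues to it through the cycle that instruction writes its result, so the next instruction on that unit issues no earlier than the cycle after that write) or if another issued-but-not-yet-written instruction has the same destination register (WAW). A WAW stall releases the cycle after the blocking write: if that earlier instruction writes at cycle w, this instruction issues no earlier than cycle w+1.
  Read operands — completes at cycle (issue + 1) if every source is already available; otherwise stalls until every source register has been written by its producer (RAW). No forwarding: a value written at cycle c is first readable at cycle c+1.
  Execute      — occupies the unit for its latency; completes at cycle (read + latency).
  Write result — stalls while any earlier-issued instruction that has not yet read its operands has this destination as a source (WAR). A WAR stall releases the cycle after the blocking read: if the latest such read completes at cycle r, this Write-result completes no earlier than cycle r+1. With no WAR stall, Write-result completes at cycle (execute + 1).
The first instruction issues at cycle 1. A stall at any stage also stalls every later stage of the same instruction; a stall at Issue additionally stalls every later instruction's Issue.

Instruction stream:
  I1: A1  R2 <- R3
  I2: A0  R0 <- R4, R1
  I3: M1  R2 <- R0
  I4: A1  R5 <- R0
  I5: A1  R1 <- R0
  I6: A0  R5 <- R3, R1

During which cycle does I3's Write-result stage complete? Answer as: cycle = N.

cycle 1: I1 issues→A1
cycle 2: I1 reads · I2 issues→A0
cycle 3: I2 reads
cycle 4: I1 exec-done · I2 exec-done
cycle 5: I1 writes R2 · I2 writes R0
cycle 6: I3 issues→M1
cycle 7: I3 reads · I4 issues→A1
cycle 8: I4 reads
cycle 10: I4 exec-done
cycle 11: I4 writes R5
cycle 12: I3 exec-done · I5 issues→A1
cycle 13: I3 writes R2 · I5 reads · I6 issues→A0
cycle 15: I5 exec-done
cycle 16: I5 writes R1
cycle 17: I6 reads
cycle 18: I6 exec-done
cycle 19: I6 writes R5

cycle = 13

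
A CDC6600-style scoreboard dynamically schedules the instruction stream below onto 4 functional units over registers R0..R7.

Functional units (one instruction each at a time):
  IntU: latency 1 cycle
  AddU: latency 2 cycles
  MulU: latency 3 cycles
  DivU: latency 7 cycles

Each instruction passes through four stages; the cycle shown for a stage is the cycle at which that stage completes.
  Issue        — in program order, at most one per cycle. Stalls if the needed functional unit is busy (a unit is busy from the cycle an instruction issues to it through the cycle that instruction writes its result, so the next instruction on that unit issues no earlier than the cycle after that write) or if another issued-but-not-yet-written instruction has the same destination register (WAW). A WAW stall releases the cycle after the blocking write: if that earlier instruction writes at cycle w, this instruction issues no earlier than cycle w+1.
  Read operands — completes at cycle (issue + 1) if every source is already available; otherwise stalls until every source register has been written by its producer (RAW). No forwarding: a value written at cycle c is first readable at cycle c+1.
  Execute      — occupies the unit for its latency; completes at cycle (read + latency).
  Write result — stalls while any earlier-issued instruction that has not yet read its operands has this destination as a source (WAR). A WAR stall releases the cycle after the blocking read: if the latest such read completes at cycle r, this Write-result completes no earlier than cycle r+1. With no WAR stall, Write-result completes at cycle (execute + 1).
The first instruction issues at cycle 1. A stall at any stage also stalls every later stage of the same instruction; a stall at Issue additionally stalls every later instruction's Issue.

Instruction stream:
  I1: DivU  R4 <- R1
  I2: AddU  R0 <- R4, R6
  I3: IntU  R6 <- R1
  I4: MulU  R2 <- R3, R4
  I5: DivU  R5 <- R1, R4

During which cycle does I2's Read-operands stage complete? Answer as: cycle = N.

cycle = 11

cycle 1: I1 dispatched to DivU
cycle 2: I1 operands ready, I2 dispatched to AddU
cycle 3: I3 dispatched to IntU
cycle 4: I3 operands ready, I4 dispatched to MulU
cycle 5: I3 complete
cycle 9: I1 complete
cycle 10: R4←I1
cycle 11: I2 operands ready, I4 operands ready, I5 dispatched to DivU
cycle 12: R6←I3, I5 operands ready
cycle 13: I2 complete
cycle 14: R0←I2, I4 complete
cycle 15: R2←I4
cycle 19: I5 complete
cycle 20: R5←I5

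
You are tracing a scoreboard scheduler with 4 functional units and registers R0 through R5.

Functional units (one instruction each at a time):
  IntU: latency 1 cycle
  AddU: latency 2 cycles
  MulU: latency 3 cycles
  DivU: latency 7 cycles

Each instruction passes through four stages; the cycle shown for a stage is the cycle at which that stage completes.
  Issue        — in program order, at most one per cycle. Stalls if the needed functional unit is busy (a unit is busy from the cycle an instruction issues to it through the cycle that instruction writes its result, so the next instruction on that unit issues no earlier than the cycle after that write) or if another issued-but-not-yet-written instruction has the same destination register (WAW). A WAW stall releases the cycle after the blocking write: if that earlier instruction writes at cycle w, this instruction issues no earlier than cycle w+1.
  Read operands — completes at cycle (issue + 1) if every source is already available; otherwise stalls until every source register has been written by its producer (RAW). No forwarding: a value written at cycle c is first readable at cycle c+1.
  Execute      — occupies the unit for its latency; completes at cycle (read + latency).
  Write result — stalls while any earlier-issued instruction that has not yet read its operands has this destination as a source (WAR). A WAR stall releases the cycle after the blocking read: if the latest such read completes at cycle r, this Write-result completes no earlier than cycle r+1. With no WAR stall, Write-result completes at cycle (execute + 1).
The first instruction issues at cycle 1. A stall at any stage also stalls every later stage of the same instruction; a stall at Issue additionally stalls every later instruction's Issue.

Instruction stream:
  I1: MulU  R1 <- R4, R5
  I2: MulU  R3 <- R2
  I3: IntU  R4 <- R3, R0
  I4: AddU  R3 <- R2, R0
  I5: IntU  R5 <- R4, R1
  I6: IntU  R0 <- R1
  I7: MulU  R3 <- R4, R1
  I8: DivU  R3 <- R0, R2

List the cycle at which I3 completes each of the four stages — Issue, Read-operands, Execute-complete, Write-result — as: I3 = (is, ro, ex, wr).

I1  is:1  ro:2  ex:5  wr:6
I2  is:7  ro:8  ex:11  wr:12  — struct: MulU busy until I1 writes@6
I3  is:8  ro:13  ex:14  wr:15  — RAW R3: wait I2 write@12
I4  is:13  ro:14  ex:16  wr:17  — WAW R3: wait I2 write@12
I5  is:16  ro:17  ex:18  wr:19  — struct: IntU busy until I3 writes@15
I6  is:20  ro:21  ex:22  wr:23  — struct: IntU busy until I5 writes@19
I7  is:21  ro:22  ex:25  wr:26
I8  is:27  ro:28  ex:35  wr:36  — WAW R3: wait I7 write@26

I3 = (8, 13, 14, 15)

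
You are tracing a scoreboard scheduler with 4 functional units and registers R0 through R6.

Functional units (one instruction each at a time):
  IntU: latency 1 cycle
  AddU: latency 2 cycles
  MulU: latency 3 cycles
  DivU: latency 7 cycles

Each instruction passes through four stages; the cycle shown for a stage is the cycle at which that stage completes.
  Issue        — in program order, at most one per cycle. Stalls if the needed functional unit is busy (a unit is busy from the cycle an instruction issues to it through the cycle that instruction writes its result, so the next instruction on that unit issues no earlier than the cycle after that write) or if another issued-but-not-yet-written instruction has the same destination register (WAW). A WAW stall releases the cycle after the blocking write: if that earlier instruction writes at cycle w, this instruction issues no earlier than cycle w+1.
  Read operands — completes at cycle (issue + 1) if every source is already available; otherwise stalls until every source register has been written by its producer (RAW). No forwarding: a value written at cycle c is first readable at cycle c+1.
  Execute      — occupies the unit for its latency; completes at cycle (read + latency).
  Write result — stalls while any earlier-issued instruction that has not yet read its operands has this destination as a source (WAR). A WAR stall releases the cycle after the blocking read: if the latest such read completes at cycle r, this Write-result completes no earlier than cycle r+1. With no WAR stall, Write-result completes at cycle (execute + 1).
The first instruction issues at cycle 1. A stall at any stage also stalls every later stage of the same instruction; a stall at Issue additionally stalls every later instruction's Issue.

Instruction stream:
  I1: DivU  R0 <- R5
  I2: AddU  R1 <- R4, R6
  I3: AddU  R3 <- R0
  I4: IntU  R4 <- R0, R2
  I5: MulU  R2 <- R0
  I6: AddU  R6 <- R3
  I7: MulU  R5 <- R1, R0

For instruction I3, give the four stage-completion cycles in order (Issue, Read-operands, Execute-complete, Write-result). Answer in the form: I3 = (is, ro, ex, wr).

I3 = (7, 11, 13, 14)

cycle 1: I1 dispatched to DivU
cycle 2: I1 operands ready, I2 dispatched to AddU
cycle 3: I2 operands ready
cycle 5: I2 complete
cycle 6: R1←I2
cycle 7: I3 dispatched to AddU
cycle 8: I4 dispatched to IntU
cycle 9: I1 complete, I5 dispatched to MulU
cycle 10: R0←I1
cycle 11: I3 operands ready, I4 operands ready, I5 operands ready
cycle 12: I4 complete
cycle 13: I3 complete, R4←I4
cycle 14: R3←I3, I5 complete
cycle 15: R2←I5, I6 dispatched to AddU
cycle 16: I6 operands ready, I7 dispatched to MulU
cycle 17: I7 operands ready
cycle 18: I6 complete
cycle 19: R6←I6
cycle 20: I7 complete
cycle 21: R5←I7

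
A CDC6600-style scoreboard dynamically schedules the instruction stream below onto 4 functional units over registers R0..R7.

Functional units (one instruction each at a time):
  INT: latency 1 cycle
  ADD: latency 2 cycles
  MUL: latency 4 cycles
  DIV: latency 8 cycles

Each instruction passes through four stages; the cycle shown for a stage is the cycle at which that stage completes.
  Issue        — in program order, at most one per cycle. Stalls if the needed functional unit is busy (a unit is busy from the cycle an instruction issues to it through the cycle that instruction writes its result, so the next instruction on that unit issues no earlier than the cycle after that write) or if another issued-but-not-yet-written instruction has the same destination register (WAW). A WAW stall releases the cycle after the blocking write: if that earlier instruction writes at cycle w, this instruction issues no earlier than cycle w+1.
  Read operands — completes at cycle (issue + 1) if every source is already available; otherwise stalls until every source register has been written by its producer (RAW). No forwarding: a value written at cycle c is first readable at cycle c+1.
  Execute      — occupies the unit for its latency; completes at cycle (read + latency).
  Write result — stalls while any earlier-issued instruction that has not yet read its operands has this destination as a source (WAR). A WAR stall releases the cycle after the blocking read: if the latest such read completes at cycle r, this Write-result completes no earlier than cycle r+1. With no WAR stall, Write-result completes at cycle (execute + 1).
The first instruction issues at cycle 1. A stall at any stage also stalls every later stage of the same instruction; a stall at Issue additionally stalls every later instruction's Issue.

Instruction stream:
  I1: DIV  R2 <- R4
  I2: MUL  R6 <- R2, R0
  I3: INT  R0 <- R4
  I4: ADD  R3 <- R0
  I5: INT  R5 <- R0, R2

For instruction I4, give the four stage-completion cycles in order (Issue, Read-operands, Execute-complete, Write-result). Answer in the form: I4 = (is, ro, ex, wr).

I4 = (4, 14, 16, 17)

I1: IS=1 RO=2 EX=10 WR=11
I2: IS=2 RO=12 EX=16 WR=17  [RAW R2: wait I1 write@11]
I3: IS=3 RO=4 EX=5 WR=13  [WAR R0: wait I2 read@12]
I4: IS=4 RO=14 EX=16 WR=17  [RAW R0: wait I3 write@13]
I5: IS=14 RO=15 EX=16 WR=17  [struct: INT busy until I3 writes@13]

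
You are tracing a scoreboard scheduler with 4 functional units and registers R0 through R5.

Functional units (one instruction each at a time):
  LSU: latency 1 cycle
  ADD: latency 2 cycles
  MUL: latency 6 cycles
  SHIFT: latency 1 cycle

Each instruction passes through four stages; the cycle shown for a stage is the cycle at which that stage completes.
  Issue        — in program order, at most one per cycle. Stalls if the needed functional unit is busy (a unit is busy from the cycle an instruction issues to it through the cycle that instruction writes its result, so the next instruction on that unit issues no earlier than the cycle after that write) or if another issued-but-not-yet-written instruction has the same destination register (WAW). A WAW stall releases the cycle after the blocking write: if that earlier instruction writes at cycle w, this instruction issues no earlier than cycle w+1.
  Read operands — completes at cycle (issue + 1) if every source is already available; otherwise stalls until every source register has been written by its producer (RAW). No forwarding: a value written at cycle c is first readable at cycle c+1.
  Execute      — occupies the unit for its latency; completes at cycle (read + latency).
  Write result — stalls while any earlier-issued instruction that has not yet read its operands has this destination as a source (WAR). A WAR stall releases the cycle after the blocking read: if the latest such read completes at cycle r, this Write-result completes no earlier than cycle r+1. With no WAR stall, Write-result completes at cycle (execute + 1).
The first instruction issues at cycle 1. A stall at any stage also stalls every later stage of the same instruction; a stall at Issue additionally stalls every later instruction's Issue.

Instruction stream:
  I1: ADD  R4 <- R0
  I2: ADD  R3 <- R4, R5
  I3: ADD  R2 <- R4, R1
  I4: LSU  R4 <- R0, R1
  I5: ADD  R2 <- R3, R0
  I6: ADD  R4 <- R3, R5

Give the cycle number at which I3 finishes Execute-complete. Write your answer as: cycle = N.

c1: I1 dispatched to ADD
c2: I1 operands ready
c4: I1 complete
c5: R4←I1
c6: I2 dispatched to ADD
c7: I2 operands ready
c9: I2 complete
c10: R3←I2
c11: I3 dispatched to ADD
c12: I3 operands ready · I4 dispatched to LSU
c13: I4 operands ready
c14: I3 complete · I4 complete
c15: R2←I3 · R4←I4
c16: I5 dispatched to ADD
c17: I5 operands ready
c19: I5 complete
c20: R2←I5
c21: I6 dispatched to ADD
c22: I6 operands ready
c24: I6 complete
c25: R4←I6

cycle = 14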